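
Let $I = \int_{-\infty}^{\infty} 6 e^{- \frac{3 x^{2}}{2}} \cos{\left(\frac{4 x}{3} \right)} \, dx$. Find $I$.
$\frac{2 \sqrt{6} \sqrt{\pi}}{e^{\frac{8}{27}}}$

Treat the cosine frequency as a parameter and define $I(b) = \int_{-\infty}^{\infty} 6 e^{- \frac{3 x^{2}}{2}} \cos{\left(b x \right)} \, dx$.

Differentiating under the integral sign,
$$I'(b) = \int_{-\infty}^{\infty} - 6 x e^{- \frac{3 x^{2}}{2}} \sin{\left(b x \right)} \, dx.$$

Integrate $\int_{-\infty}^{\infty} x \sin(b x)\, e^{- \frac{3 x^{2}}{2}}\, dx$ by parts with $u = \sin(b x)$ and $dv = x\, e^{- \frac{3 x^{2}}{2}}\, dx$, giving $v = - \frac{e^{- \frac{3 x^{2}}{2}}}{3}$. The boundary term vanishes and
$$\int_{-\infty}^{\infty} x \sin(b x)\, e^{- \frac{3 x^{2}}{2}}\, dx = \frac{b}{3} \int_{-\infty}^{\infty} \cos(b x)\, e^{- \frac{3 x^{2}}{2}}\, dx,$$
so $I'(b) = - \frac{b}{3}\, I(b)$.

This is a separable first-order ODE; solving with the initial condition $I(0) = \int_{-\infty}^{\infty} 6 e^{- \frac{3 x^{2}}{2}}\,dx = 2 \sqrt{6} \sqrt{\pi}$ gives
$$I(b) = 2 \sqrt{6} \sqrt{\pi} e^{- \frac{b^{2}}{6}}.$$

Setting $b = \frac{4}{3}$:
$$I = \frac{2 \sqrt{6} \sqrt{\pi}}{e^{\frac{8}{27}}}.$$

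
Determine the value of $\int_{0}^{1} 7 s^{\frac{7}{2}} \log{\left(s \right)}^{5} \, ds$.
$- \frac{17920}{177147}$

Start from the elementary integral
$$J(a) = \int_{0}^{1} 7 s^{a} \, ds = \frac{7}{a + 1}.$$

Differentiating under the integral sign brings down a factor of $\ln s$:
$$\frac{dJ}{da} = \int_{0}^{1} 7 s^{a} \log{\left(s \right)} \, ds = - \frac{7}{\left(a + 1\right)^{2}}.$$

Repeating $5$ times in total — each differentiation brings down another $\ln s$ — gives
$$\frac{d^{5}J}{da^{5}} = \int_{0}^{1} 7 s^{a} \log{\left(s \right)}^{5} \, ds = - \frac{840}{\left(a + 1\right)^{6}},$$
and the integrand here is exactly the target integrand, so $I = - \frac{840}{\left(a + 1\right)^{6}}$.

Setting $a = \frac{7}{2}$:
$$I = - \frac{17920}{177147}.$$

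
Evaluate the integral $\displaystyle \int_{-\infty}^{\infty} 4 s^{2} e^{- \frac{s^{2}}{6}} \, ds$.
$12 \sqrt{6} \sqrt{\pi}$

Consider the simpler parametrised integral
$$J(a) = \int_{-\infty}^{\infty} 4 e^{- a s^{2}} \, ds = \frac{4 \sqrt{\pi}}{\sqrt{a}}.$$

Differentiating under the integral sign brings down a factor of $(-s^2)$:
$$\frac{dJ}{da} = \int_{-\infty}^{\infty} - 4 s^{2} e^{- a s^{2}} \, ds = - \frac{2 \sqrt{\pi}}{a^{\frac{3}{2}}}.$$

The integral on the left is $-I$, so $I = \frac{2 \sqrt{\pi}}{a^{\frac{3}{2}}}$.

Setting $a = \frac{1}{6}$:
$$I = 12 \sqrt{6} \sqrt{\pi}.$$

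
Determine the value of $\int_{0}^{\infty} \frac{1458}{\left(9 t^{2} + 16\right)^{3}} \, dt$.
$\frac{729 \pi}{8192}$

Start from the standard arctangent integral
$$J(a) = \int_{0}^{\infty} \frac{2}{a^{2} + t^{2}} \, dt = \frac{\pi}{a}.$$

Differentiating under the integral sign with respect to $a$,
$$\frac{dJ}{da} = \int_{0}^{\infty} - \frac{4 a}{\left(a^{2} + t^{2}\right)^{2}} \, dt = - \frac{\pi}{a^{2}},$$
so $\int_{0}^{\infty} \frac{2}{\left(a^{2} + t^{2}\right)^{2}} \, dt = \frac{\pi}{2 a^{3}}$.

Repeating — each differentiation of $1/(t^2+a^2)^j$ produces $-2ja/(t^2+a^2)^{j+1}$ — and dividing through by $-2ja$ at each step yields, after $2$ differentiations in total,
$$\int_{0}^{\infty} \frac{2}{\left(a^{2} + t^{2}\right)^{3}} \, dt = \frac{3 \pi}{8 a^{5}}.$$

Setting $a = \frac{4}{3}$:
$$I = \frac{729 \pi}{8192}.$$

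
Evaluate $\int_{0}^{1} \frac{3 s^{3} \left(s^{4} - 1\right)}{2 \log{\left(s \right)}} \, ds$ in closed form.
$\frac{3 \log{\left(2 \right)}}{2}$

Consider the one-parameter family: let $I(a) = \int_{0}^{1} \frac{3 \left(s^{7} - s^{a}\right)}{2 \log{\left(s \right)}} \, ds$.

Since $\dfrac{\partial}{\partial a}\,s^{a} = s^{a} \ln s$, the $\ln s$ in the denominator cancels and
$$\frac{dI}{da} = \int_{0}^{1} - \frac{3}{2} s^{a} \, ds = - \frac{3}{2} \left[\frac{s^{a+1}}{a+1}\right]_0^1 = - \frac{3}{2 a + 2}.$$

Integrating with respect to $a$ gives $I(a) = - \frac{3 \log{\left(a + 1 \right)}}{2} + \frac{9 \log{\left(2 \right)}}{2} + C$.

At $a = 7$ the integrand is identically $0$, so $I(7) = 0$. The closed form gives $0$, hence $C = 0$.

Setting $a = 3$:
$$I = \frac{3 \log{\left(2 \right)}}{2}.$$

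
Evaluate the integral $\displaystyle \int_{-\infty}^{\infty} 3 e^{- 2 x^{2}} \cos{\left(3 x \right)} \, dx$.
$\frac{3 \sqrt{2} \sqrt{\pi}}{2 e^{\frac{9}{8}}}$

Treat the cosine frequency as a parameter and define $I(b) = \int_{-\infty}^{\infty} 3 e^{- 2 x^{2}} \cos{\left(b x \right)} \, dx$.

Differentiating under the integral sign,
$$I'(b) = \int_{-\infty}^{\infty} - 3 x e^{- 2 x^{2}} \sin{\left(b x \right)} \, dx.$$

Integrate $\int_{-\infty}^{\infty} x \sin(b x)\, e^{- 2 x^{2}}\, dx$ by parts with $u = \sin(b x)$ and $dv = x\, e^{- 2 x^{2}}\, dx$, giving $v = - \frac{e^{- 2 x^{2}}}{4}$. The boundary term vanishes and
$$\int_{-\infty}^{\infty} x \sin(b x)\, e^{- 2 x^{2}}\, dx = \frac{b}{4} \int_{-\infty}^{\infty} \cos(b x)\, e^{- 2 x^{2}}\, dx,$$
so $I'(b) = - \frac{b}{4}\, I(b)$.

This is a separable first-order ODE; solving with the initial condition $I(0) = \int_{-\infty}^{\infty} 3 e^{- 2 x^{2}}\,dx = \frac{3 \sqrt{2} \sqrt{\pi}}{2}$ gives
$$I(b) = \frac{3 \sqrt{2} \sqrt{\pi} e^{- \frac{b^{2}}{8}}}{2}.$$

Setting $b = 3$:
$$I = \frac{3 \sqrt{2} \sqrt{\pi}}{2 e^{\frac{9}{8}}}.$$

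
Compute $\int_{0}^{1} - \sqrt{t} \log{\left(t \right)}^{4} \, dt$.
$- \frac{256}{81}$

Start from the elementary integral
$$J(a) = \int_{0}^{1} - t^{a} \, dt = - \frac{1}{a + 1}.$$

Differentiating under the integral sign brings down a factor of $\ln t$:
$$\frac{dJ}{da} = \int_{0}^{1} - t^{a} \log{\left(t \right)} \, dt = \frac{1}{\left(a + 1\right)^{2}}.$$

Repeating $4$ times in total — each differentiation brings down another $\ln t$ — gives
$$\frac{d^{4}J}{da^{4}} = \int_{0}^{1} - t^{a} \log{\left(t \right)}^{4} \, dt = - \frac{24}{\left(a + 1\right)^{5}},$$
and the integrand here is exactly the target integrand, so $I = - \frac{24}{\left(a + 1\right)^{5}}$.

Setting $a = \frac{1}{2}$:
$$I = - \frac{256}{81}.$$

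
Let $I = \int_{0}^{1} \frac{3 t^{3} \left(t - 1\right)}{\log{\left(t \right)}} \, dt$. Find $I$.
$\log{\left(\frac{125}{64} \right)}$

Consider the one-parameter family: let $I(a) = \int_{0}^{1} \frac{3 \left(- t^{3} + t^{a}\right)}{\log{\left(t \right)}} \, dt$.

Since $\dfrac{\partial}{\partial a}\,t^{a} = t^{a} \ln t$, the $\ln t$ in the denominator cancels and
$$\frac{dI}{da} = \int_{0}^{1} 3 t^{a} \, dt = 3 \left[\frac{t^{a+1}}{a+1}\right]_0^1 = \frac{3}{a + 1}.$$

Integrating with respect to $a$ gives $I(a) = \log{\left(\frac{\left(a + 1\right)^{3}}{64} \right)} + C$.

At $a = 3$ the integrand is identically $0$, so $I(3) = 0$. The closed form gives $0$, hence $C = 0$.

Setting $a = 4$:
$$I = \log{\left(\frac{125}{64} \right)}.$$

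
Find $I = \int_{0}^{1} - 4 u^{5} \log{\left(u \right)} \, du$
$\frac{1}{9}$

Begin with the known integral
$$J(a) = \int_{0}^{1} - 4 u^{a} \, du = - \frac{4}{a + 1}.$$

Differentiating under the integral sign brings down a factor of $\ln u$:
$$\frac{dJ}{da} = \int_{0}^{1} - 4 u^{a} \log{\left(u \right)} \, du = \frac{4}{\left(a + 1\right)^{2}}.$$

The integral on the left is $I$, so $I = \frac{4}{\left(a + 1\right)^{2}}$.

Setting $a = 5$:
$$I = \frac{1}{9}.$$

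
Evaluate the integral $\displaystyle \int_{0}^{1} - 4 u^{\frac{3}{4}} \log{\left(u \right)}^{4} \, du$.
$- \frac{98304}{16807}$

Start from the elementary integral
$$J(a) = \int_{0}^{1} - 4 u^{a} \, du = - \frac{4}{a + 1}.$$

Differentiating under the integral sign brings down a factor of $\ln u$:
$$\frac{dJ}{da} = \int_{0}^{1} - 4 u^{a} \log{\left(u \right)} \, du = \frac{4}{\left(a + 1\right)^{2}}.$$

Repeating $4$ times in total — each differentiation brings down another $\ln u$ — gives
$$\frac{d^{4}J}{da^{4}} = \int_{0}^{1} - 4 u^{a} \log{\left(u \right)}^{4} \, du = - \frac{96}{\left(a + 1\right)^{5}},$$
and the integrand here is exactly the target integrand, so $I = - \frac{96}{\left(a + 1\right)^{5}}$.

Setting $a = \frac{3}{4}$:
$$I = - \frac{98304}{16807}.$$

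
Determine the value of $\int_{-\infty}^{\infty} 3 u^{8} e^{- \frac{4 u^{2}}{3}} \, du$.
$\frac{25515 \sqrt{3} \sqrt{\pi}}{8192}$

Begin with the known integral
$$J(a) = \int_{-\infty}^{\infty} 3 e^{- a u^{2}} \, du = \frac{3 \sqrt{\pi}}{\sqrt{a}}.$$

Differentiating under the integral sign brings down a factor of $(-u^2)$:
$$\frac{dJ}{da} = \int_{-\infty}^{\infty} - 3 u^{2} e^{- a u^{2}} \, du = - \frac{3 \sqrt{\pi}}{2 a^{\frac{3}{2}}}.$$

Repeating $4$ times in total — each differentiation brings down another $(-u^2)$ — gives
$$\frac{d^{4}J}{da^{4}} = \int_{-\infty}^{\infty} 3 u^{8} e^{- a u^{2}} \, du = \frac{315 \sqrt{\pi}}{16 a^{\frac{9}{2}}},$$
and the integrand here is exactly the target integrand, so $I = \frac{315 \sqrt{\pi}}{16 a^{\frac{9}{2}}}$.

Setting $a = \frac{4}{3}$:
$$I = \frac{25515 \sqrt{3} \sqrt{\pi}}{8192}.$$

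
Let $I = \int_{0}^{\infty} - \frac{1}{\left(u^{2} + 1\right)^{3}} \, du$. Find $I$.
$- \frac{3 \pi}{16}$

Start from the standard arctangent integral
$$J(a) = \int_{0}^{\infty} - \frac{1}{a^{2} + u^{2}} \, du = - \frac{\pi}{2 a}.$$

Differentiating under the integral sign with respect to $a$,
$$\frac{dJ}{da} = \int_{0}^{\infty} \frac{2 a}{\left(a^{2} + u^{2}\right)^{2}} \, du = \frac{\pi}{2 a^{2}},$$
so $\int_{0}^{\infty} - \frac{1}{\left(a^{2} + u^{2}\right)^{2}} \, du = - \frac{\pi}{4 a^{3}}$.

Repeating — each differentiation of $1/(u^2+a^2)^j$ produces $-2ja/(u^2+a^2)^{j+1}$ — and dividing through by $-2ja$ at each step yields, after $2$ differentiations in total,
$$\int_{0}^{\infty} - \frac{1}{\left(a^{2} + u^{2}\right)^{3}} \, du = - \frac{3 \pi}{16 a^{5}}.$$

Setting $a = 1$:
$$I = - \frac{3 \pi}{16}.$$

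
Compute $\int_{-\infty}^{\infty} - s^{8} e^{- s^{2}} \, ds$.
$- \frac{105 \sqrt{\pi}}{16}$

Begin with the known integral
$$J(a) = \int_{-\infty}^{\infty} - e^{- a s^{2}} \, ds = - \frac{\sqrt{\pi}}{\sqrt{a}}.$$

Differentiating under the integral sign brings down a factor of $(-s^2)$:
$$\frac{dJ}{da} = \int_{-\infty}^{\infty} s^{2} e^{- a s^{2}} \, ds = \frac{\sqrt{\pi}}{2 a^{\frac{3}{2}}}.$$

Repeating $4$ times in total — each differentiation brings down another $(-s^2)$ — gives
$$\frac{d^{4}J}{da^{4}} = \int_{-\infty}^{\infty} - s^{8} e^{- a s^{2}} \, ds = - \frac{105 \sqrt{\pi}}{16 a^{\frac{9}{2}}},$$
and the integrand here is exactly the target integrand, so $I = - \frac{105 \sqrt{\pi}}{16 a^{\frac{9}{2}}}$.

Setting $a = 1$:
$$I = - \frac{105 \sqrt{\pi}}{16}.$$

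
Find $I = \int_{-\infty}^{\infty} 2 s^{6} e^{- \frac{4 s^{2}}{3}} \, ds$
$\frac{405 \sqrt{3} \sqrt{\pi}}{512}$

Start from the elementary integral
$$J(a) = \int_{-\infty}^{\infty} 2 e^{- a s^{2}} \, ds = \frac{2 \sqrt{\pi}}{\sqrt{a}}.$$

Differentiating under the integral sign brings down a factor of $(-s^2)$:
$$\frac{dJ}{da} = \int_{-\infty}^{\infty} - 2 s^{2} e^{- a s^{2}} \, ds = - \frac{\sqrt{\pi}}{a^{\frac{3}{2}}}.$$

Repeating $3$ times in total — each differentiation brings down another $(-s^2)$ — gives
$$\frac{d^{3}J}{da^{3}} = \int_{-\infty}^{\infty} - 2 s^{6} e^{- a s^{2}} \, ds = - \frac{15 \sqrt{\pi}}{4 a^{\frac{7}{2}}},$$
and the integrand here is $(-1)^{3}$ times the target integrand, so $I = (-1)^{3}\,\frac{d^{3}J}{da^{3}} = \frac{15 \sqrt{\pi}}{4 a^{\frac{7}{2}}}$.

Setting $a = \frac{4}{3}$:
$$I = \frac{405 \sqrt{3} \sqrt{\pi}}{512}.$$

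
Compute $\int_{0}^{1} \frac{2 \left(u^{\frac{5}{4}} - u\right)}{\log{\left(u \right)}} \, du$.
$- \log{\left(\frac{64}{81} \right)}$

Replace the exponent $1$ by a parameter $a$: let $I(a) = \int_{0}^{1} \frac{2 \left(u^{\frac{5}{4}} - u^{a}\right)}{\log{\left(u \right)}} \, du$.

Since $\dfrac{\partial}{\partial a}\,u^{a} = u^{a} \ln u$, the $\ln u$ in the denominator cancels and
$$\frac{dI}{da} = \int_{0}^{1} -2 u^{a} \, du = -2 \left[\frac{u^{a+1}}{a+1}\right]_0^1 = - \frac{2}{a + 1}.$$

Integrating with respect to $a$ gives $I(a) = - \log{\left(\frac{16 \left(a + 1\right)^{2}}{81} \right)} + C$.

At $a = \frac{5}{4}$ the integrand is identically $0$, so $I(\frac{5}{4}) = 0$. The closed form gives $0$, hence $C = 0$.

Setting $a = 1$:
$$I = - \log{\left(\frac{64}{81} \right)}.$$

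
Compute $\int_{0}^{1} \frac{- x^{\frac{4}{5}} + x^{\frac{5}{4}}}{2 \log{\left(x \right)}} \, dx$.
$- \log{\left(2 \right)} + \frac{\log{\left(5 \right)}}{2}$

Introduce a parameter $a$ in the exponent: let $I(a) = \int_{0}^{1} \frac{- x^{\frac{4}{5}} + x^{a}}{2 \log{\left(x \right)}} \, dx$.

Since $\dfrac{\partial}{\partial a}\,x^{a} = x^{a} \ln x$, the $\ln x$ in the denominator cancels and
$$\frac{dI}{da} = \int_{0}^{1} \frac{1}{2} x^{a} \, dx = \frac{1}{2} \left[\frac{x^{a+1}}{a+1}\right]_0^1 = \frac{1}{2 \left(a + 1\right)}.$$

Integrating with respect to $a$ gives $I(a) = \frac{\log{\left(a + 1 \right)}}{2} - \log{\left(3 \right)} + \frac{\log{\left(5 \right)}}{2} + C$.

At $a = \frac{4}{5}$ the integrand is identically $0$, so $I(\frac{4}{5}) = 0$. The closed form gives $0$, hence $C = 0$.

Setting $a = \frac{5}{4}$:
$$I = - \log{\left(2 \right)} + \frac{\log{\left(5 \right)}}{2}.$$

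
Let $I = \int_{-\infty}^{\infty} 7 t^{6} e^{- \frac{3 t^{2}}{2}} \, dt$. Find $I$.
$\frac{35 \sqrt{6} \sqrt{\pi}}{27}$

Begin with the known integral
$$J(a) = \int_{-\infty}^{\infty} 7 e^{- a t^{2}} \, dt = \frac{7 \sqrt{\pi}}{\sqrt{a}}.$$

Differentiating under the integral sign brings down a factor of $(-t^2)$:
$$\frac{dJ}{da} = \int_{-\infty}^{\infty} - 7 t^{2} e^{- a t^{2}} \, dt = - \frac{7 \sqrt{\pi}}{2 a^{\frac{3}{2}}}.$$

Repeating $3$ times in total — each differentiation brings down another $(-t^2)$ — gives
$$\frac{d^{3}J}{da^{3}} = \int_{-\infty}^{\infty} - 7 t^{6} e^{- a t^{2}} \, dt = - \frac{105 \sqrt{\pi}}{8 a^{\frac{7}{2}}},$$
and the integrand here is $(-1)^{3}$ times the target integrand, so $I = (-1)^{3}\,\frac{d^{3}J}{da^{3}} = \frac{105 \sqrt{\pi}}{8 a^{\frac{7}{2}}}$.

Setting $a = \frac{3}{2}$:
$$I = \frac{35 \sqrt{6} \sqrt{\pi}}{27}.$$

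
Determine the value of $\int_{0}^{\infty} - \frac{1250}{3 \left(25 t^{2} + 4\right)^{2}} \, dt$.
$- \frac{125 \pi}{48}$

Recall the elementary integral
$$J(a) = \int_{0}^{\infty} - \frac{2}{3 \left(a^{2} + t^{2}\right)} \, dt = - \frac{\pi}{3 a}.$$

Differentiating under the integral sign with respect to $a$,
$$\frac{dJ}{da} = \int_{0}^{\infty} \frac{4 a}{3 \left(a^{2} + t^{2}\right)^{2}} \, dt = \frac{\pi}{3 a^{2}},$$
so $\int_{0}^{\infty} - \frac{2}{3 \left(a^{2} + t^{2}\right)^{2}} \, dt = - \frac{\pi}{6 a^{3}}$.

Setting $a = \frac{2}{5}$:
$$I = - \frac{125 \pi}{48}.$$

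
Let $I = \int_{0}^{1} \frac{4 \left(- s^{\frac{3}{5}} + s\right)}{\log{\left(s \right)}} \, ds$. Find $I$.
$\log{\left(\frac{625}{256} \right)}$

Replace the exponent $\frac{3}{5}$ by a parameter $a$: let $I(a) = \int_{0}^{1} \frac{4 \left(s - s^{a}\right)}{\log{\left(s \right)}} \, ds$.

Since $\dfrac{\partial}{\partial a}\,s^{a} = s^{a} \ln s$, the $\ln s$ in the denominator cancels and
$$\frac{dI}{da} = \int_{0}^{1} -4 s^{a} \, ds = -4 \left[\frac{s^{a+1}}{a+1}\right]_0^1 = - \frac{4}{a + 1}.$$

Integrating with respect to $a$ gives $I(a) = \log{\left(\frac{16}{\left(a + 1\right)^{4}} \right)} + C$.

At $a = 1$ the integrand is identically $0$, so $I(1) = 0$. The closed form gives $0$, hence $C = 0$.

Setting $a = \frac{3}{5}$:
$$I = \log{\left(\frac{625}{256} \right)}.$$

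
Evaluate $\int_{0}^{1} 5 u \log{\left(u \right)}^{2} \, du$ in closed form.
$\frac{5}{4}$

Start from the elementary integral
$$J(a) = \int_{0}^{1} 5 u^{a} \, du = \frac{5}{a + 1}.$$

Differentiating under the integral sign brings down a factor of $\ln u$:
$$\frac{dJ}{da} = \int_{0}^{1} 5 u^{a} \log{\left(u \right)} \, du = - \frac{5}{\left(a + 1\right)^{2}}.$$

Repeating twice in total — each differentiation brings down another $\ln u$ — gives
$$\frac{d^{2}J}{da^{2}} = \int_{0}^{1} 5 u^{a} \log{\left(u \right)}^{2} \, du = \frac{10}{\left(a + 1\right)^{3}},$$
and the integrand here is exactly the target integrand, so $I = \frac{10}{\left(a + 1\right)^{3}}$.

Setting $a = 1$:
$$I = \frac{5}{4}.$$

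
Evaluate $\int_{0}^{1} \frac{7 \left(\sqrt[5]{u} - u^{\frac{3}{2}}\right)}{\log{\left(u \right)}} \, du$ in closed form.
$\log{\left(\frac{35831808}{6103515625} \right)}$

Consider the one-parameter family: let $I(a) = \int_{0}^{1} \frac{7 \left(- u^{\frac{3}{2}} + u^{a}\right)}{\log{\left(u \right)}} \, du$.

Since $\dfrac{\partial}{\partial a}\,u^{a} = u^{a} \ln u$, the $\ln u$ in the denominator cancels and
$$\frac{dI}{da} = \int_{0}^{1} 7 u^{a} \, du = 7 \left[\frac{u^{a+1}}{a+1}\right]_0^1 = \frac{7}{a + 1}.$$

Integrating with respect to $a$ gives $I(a) = \log{\left(\frac{128 \left(a + 1\right)^{7}}{78125} \right)} + C$.

At $a = \frac{3}{2}$ the integrand is identically $0$, so $I(\frac{3}{2}) = 0$. The closed form gives $0$, hence $C = 0$.

Setting $a = \frac{1}{5}$:
$$I = \log{\left(\frac{35831808}{6103515625} \right)}.$$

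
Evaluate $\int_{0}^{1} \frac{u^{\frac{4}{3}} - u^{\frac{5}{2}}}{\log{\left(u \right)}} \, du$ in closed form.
$\log{\left(\frac{2}{3} \right)}$

Introduce a parameter $a$ in the exponent: let $I(a) = \int_{0}^{1} \frac{- u^{\frac{5}{2}} + u^{a}}{\log{\left(u \right)}} \, du$.

Since $\dfrac{\partial}{\partial a}\,u^{a} = u^{a} \ln u$, the $\ln u$ in the denominator cancels and
$$\frac{dI}{da} = \int_{0}^{1} u^{a} \, du = \left[\frac{u^{a+1}}{a+1}\right]_0^1 = \frac{1}{a + 1}.$$

Integrating with respect to $a$ gives $I(a) = \log{\left(\frac{2 a}{7} + \frac{2}{7} \right)} + C$.

At $a = \frac{5}{2}$ the integrand is identically $0$, so $I(\frac{5}{2}) = 0$. The closed form gives $0$, hence $C = 0$.

Setting $a = \frac{4}{3}$:
$$I = \log{\left(\frac{2}{3} \right)}.$$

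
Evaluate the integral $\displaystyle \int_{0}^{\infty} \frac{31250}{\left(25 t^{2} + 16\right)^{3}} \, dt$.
$\frac{9375 \pi}{8192}$

Recall the elementary integral
$$J(a) = \int_{0}^{\infty} \frac{2}{a^{2} + t^{2}} \, dt = \frac{\pi}{a}.$$

Differentiating under the integral sign with respect to $a$,
$$\frac{dJ}{da} = \int_{0}^{\infty} - \frac{4 a}{\left(a^{2} + t^{2}\right)^{2}} \, dt = - \frac{\pi}{a^{2}},$$
so $\int_{0}^{\infty} \frac{2}{\left(a^{2} + t^{2}\right)^{2}} \, dt = \frac{\pi}{2 a^{3}}$.

Repeating — each differentiation of $1/(t^2+a^2)^j$ produces $-2ja/(t^2+a^2)^{j+1}$ — and dividing through by $-2ja$ at each step yields, after $2$ differentiations in total,
$$\int_{0}^{\infty} \frac{2}{\left(a^{2} + t^{2}\right)^{3}} \, dt = \frac{3 \pi}{8 a^{5}}.$$

Setting $a = \frac{4}{5}$:
$$I = \frac{9375 \pi}{8192}.$$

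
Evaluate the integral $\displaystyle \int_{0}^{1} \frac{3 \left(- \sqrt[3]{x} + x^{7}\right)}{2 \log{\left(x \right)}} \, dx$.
$\frac{3 \log{\left(6 \right)}}{2}$

Replace the exponent $\frac{1}{3}$ by a parameter $a$: let $I(a) = \int_{0}^{1} \frac{3 \left(x^{7} - x^{a}\right)}{2 \log{\left(x \right)}} \, dx$.

Since $\dfrac{\partial}{\partial a}\,x^{a} = x^{a} \ln x$, the $\ln x$ in the denominator cancels and
$$\frac{dI}{da} = \int_{0}^{1} - \frac{3}{2} x^{a} \, dx = - \frac{3}{2} \left[\frac{x^{a+1}}{a+1}\right]_0^1 = - \frac{3}{2 a + 2}.$$

Integrating with respect to $a$ gives $I(a) = - \frac{3 \log{\left(a + 1 \right)}}{2} + \frac{9 \log{\left(2 \right)}}{2} + C$.

At $a = 7$ the integrand is identically $0$, so $I(7) = 0$. The closed form gives $0$, hence $C = 0$.

Setting $a = \frac{1}{3}$:
$$I = \frac{3 \log{\left(6 \right)}}{2}.$$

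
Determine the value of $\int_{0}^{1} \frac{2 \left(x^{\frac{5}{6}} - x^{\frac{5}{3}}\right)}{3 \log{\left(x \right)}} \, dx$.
$- \frac{8 \log{\left(2 \right)}}{3} + \frac{2 \log{\left(11 \right)}}{3}$

Consider the one-parameter family: let $I(a) = \int_{0}^{1} \frac{2 \left(- x^{\frac{5}{3}} + x^{a}\right)}{3 \log{\left(x \right)}} \, dx$.

Since $\dfrac{\partial}{\partial a}\,x^{a} = x^{a} \ln x$, the $\ln x$ in the denominator cancels and
$$\frac{dI}{da} = \int_{0}^{1} \frac{2}{3} x^{a} \, dx = \frac{2}{3} \left[\frac{x^{a+1}}{a+1}\right]_0^1 = \frac{2}{3 \left(a + 1\right)}.$$

Integrating with respect to $a$ gives $I(a) = \log{\left(\frac{3^{\frac{2}{3}} \left(a + 1\right)^{\frac{2}{3}}}{4} \right)} + C$.

At $a = \frac{5}{3}$ the integrand is identically $0$, so $I(\frac{5}{3}) = 0$. The closed form gives $0$, hence $C = 0$.

Setting $a = \frac{5}{6}$:
$$I = - \frac{8 \log{\left(2 \right)}}{3} + \frac{2 \log{\left(11 \right)}}{3}.$$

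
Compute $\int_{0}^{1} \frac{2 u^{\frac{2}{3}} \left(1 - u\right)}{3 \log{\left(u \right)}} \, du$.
$\log{\left(\frac{5^{\frac{2}{3}}}{4} \right)}$

Replace the exponent $\frac{5}{3}$ by a parameter $a$: let $I(a) = \int_{0}^{1} \frac{2 \left(u^{\frac{2}{3}} - u^{a}\right)}{3 \log{\left(u \right)}} \, du$.

Since $\dfrac{\partial}{\partial a}\,u^{a} = u^{a} \ln u$, the $\ln u$ in the denominator cancels and
$$\frac{dI}{da} = \int_{0}^{1} - \frac{2}{3} u^{a} \, du = - \frac{2}{3} \left[\frac{u^{a+1}}{a+1}\right]_0^1 = - \frac{2}{3 a + 3}.$$

Integrating with respect to $a$ gives $I(a) = - \frac{2 \log{\left(a + 1 \right)}}{3} - \frac{2 \log{\left(3 \right)}}{3} + \frac{2 \log{\left(5 \right)}}{3} + C$.

At $a = \frac{2}{3}$ the integrand is identically $0$, so $I(\frac{2}{3}) = 0$. The closed form gives $0$, hence $C = 0$.

Setting $a = \frac{5}{3}$:
$$I = \log{\left(\frac{5^{\frac{2}{3}}}{4} \right)}.$$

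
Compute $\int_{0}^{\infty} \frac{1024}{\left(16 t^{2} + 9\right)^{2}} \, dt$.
$\frac{64 \pi}{27}$

Begin with the known result
$$J(a) = \int_{0}^{\infty} \frac{4}{a^{2} + t^{2}} \, dt = \frac{2 \pi}{a}.$$

Differentiating under the integral sign with respect to $a$,
$$\frac{dJ}{da} = \int_{0}^{\infty} - \frac{8 a}{\left(a^{2} + t^{2}\right)^{2}} \, dt = - \frac{2 \pi}{a^{2}},$$
so $\int_{0}^{\infty} \frac{4}{\left(a^{2} + t^{2}\right)^{2}} \, dt = \frac{\pi}{a^{3}}$.

Setting $a = \frac{3}{4}$:
$$I = \frac{64 \pi}{27}.$$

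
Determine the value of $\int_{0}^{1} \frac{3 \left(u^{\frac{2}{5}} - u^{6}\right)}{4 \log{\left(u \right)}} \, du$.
$- \frac{3 \log{\left(5 \right)}}{4}$

Consider the one-parameter family: let $I(a) = \int_{0}^{1} \frac{3 \left(u^{\frac{2}{5}} - u^{a}\right)}{4 \log{\left(u \right)}} \, du$.

Since $\dfrac{\partial}{\partial a}\,u^{a} = u^{a} \ln u$, the $\ln u$ in the denominator cancels and
$$\frac{dI}{da} = \int_{0}^{1} - \frac{3}{4} u^{a} \, du = - \frac{3}{4} \left[\frac{u^{a+1}}{a+1}\right]_0^1 = - \frac{3}{4 a + 4}.$$

Integrating with respect to $a$ gives $I(a) = - \frac{3 \log{\left(a + 1 \right)}}{4} - \frac{3 \log{\left(5 \right)}}{4} + \frac{3 \log{\left(7 \right)}}{4} + C$.

At $a = \frac{2}{5}$ the integrand is identically $0$, so $I(\frac{2}{5}) = 0$. The closed form gives $0$, hence $C = 0$.

Setting $a = 6$:
$$I = - \frac{3 \log{\left(5 \right)}}{4}.$$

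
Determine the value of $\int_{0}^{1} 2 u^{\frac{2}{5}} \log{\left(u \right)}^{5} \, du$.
$- \frac{3750000}{117649}$

Begin with the known integral
$$J(a) = \int_{0}^{1} 2 u^{a} \, du = \frac{2}{a + 1}.$$

Differentiating under the integral sign brings down a factor of $\ln u$:
$$\frac{dJ}{da} = \int_{0}^{1} 2 u^{a} \log{\left(u \right)} \, du = - \frac{2}{\left(a + 1\right)^{2}}.$$

Repeating $5$ times in total — each differentiation brings down another $\ln u$ — gives
$$\frac{d^{5}J}{da^{5}} = \int_{0}^{1} 2 u^{a} \log{\left(u \right)}^{5} \, du = - \frac{240}{\left(a + 1\right)^{6}},$$
and the integrand here is exactly the target integrand, so $I = - \frac{240}{\left(a + 1\right)^{6}}$.

Setting $a = \frac{2}{5}$:
$$I = - \frac{3750000}{117649}.$$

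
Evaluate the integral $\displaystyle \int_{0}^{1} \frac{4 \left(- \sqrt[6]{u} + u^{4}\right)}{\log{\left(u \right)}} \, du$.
$\log{\left(\frac{810000}{2401} \right)}$

Introduce a parameter $a$ in the exponent: let $I(a) = \int_{0}^{1} \frac{4 \left(u^{4} - u^{a}\right)}{\log{\left(u \right)}} \, du$.

Since $\dfrac{\partial}{\partial a}\,u^{a} = u^{a} \ln u$, the $\ln u$ in the denominator cancels and
$$\frac{dI}{da} = \int_{0}^{1} -4 u^{a} \, du = -4 \left[\frac{u^{a+1}}{a+1}\right]_0^1 = - \frac{4}{a + 1}.$$

Integrating with respect to $a$ gives $I(a) = \log{\left(\frac{625}{\left(a + 1\right)^{4}} \right)} + C$.

At $a = 4$ the integrand is identically $0$, so $I(4) = 0$. The closed form gives $0$, hence $C = 0$.

Setting $a = \frac{1}{6}$:
$$I = \log{\left(\frac{810000}{2401} \right)}.$$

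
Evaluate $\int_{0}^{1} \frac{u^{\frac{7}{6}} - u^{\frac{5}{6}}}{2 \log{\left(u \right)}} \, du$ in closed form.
$- \log{\left(11 \right)} + \frac{\log{\left(143 \right)}}{2}$

Replace the exponent $\frac{7}{6}$ by a parameter $a$: let $I(a) = \int_{0}^{1} \frac{- u^{\frac{5}{6}} + u^{a}}{2 \log{\left(u \right)}} \, du$.

Since $\dfrac{\partial}{\partial a}\,u^{a} = u^{a} \ln u$, the $\ln u$ in the denominator cancels and
$$\frac{dI}{da} = \int_{0}^{1} \frac{1}{2} u^{a} \, du = \frac{1}{2} \left[\frac{u^{a+1}}{a+1}\right]_0^1 = \frac{1}{2 \left(a + 1\right)}.$$

Integrating with respect to $a$ gives $I(a) = \log{\left(\frac{\sqrt{66} \sqrt{a + 1}}{11} \right)} + C$.

At $a = \frac{5}{6}$ the integrand is identically $0$, so $I(\frac{5}{6}) = 0$. The closed form gives $0$, hence $C = 0$.

Setting $a = \frac{7}{6}$:
$$I = - \log{\left(11 \right)} + \frac{\log{\left(143 \right)}}{2}.$$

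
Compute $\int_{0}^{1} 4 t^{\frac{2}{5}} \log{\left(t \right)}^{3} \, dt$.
$- \frac{15000}{2401}$

Consider the simpler parametrised integral
$$J(a) = \int_{0}^{1} 4 t^{a} \, dt = \frac{4}{a + 1}.$$

Differentiating under the integral sign brings down a factor of $\ln t$:
$$\frac{dJ}{da} = \int_{0}^{1} 4 t^{a} \log{\left(t \right)} \, dt = - \frac{4}{\left(a + 1\right)^{2}}.$$

Repeating $3$ times in total — each differentiation brings down another $\ln t$ — gives
$$\frac{d^{3}J}{da^{3}} = \int_{0}^{1} 4 t^{a} \log{\left(t \right)}^{3} \, dt = - \frac{24}{\left(a + 1\right)^{4}},$$
and the integrand here is exactly the target integrand, so $I = - \frac{24}{\left(a + 1\right)^{4}}$.

Setting $a = \frac{2}{5}$:
$$I = - \frac{15000}{2401}.$$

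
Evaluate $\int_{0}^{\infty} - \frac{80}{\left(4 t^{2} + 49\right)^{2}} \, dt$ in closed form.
$- \frac{10 \pi}{343}$

Recall the elementary integral
$$J(a) = \int_{0}^{\infty} - \frac{5}{a^{2} + t^{2}} \, dt = - \frac{5 \pi}{2 a}.$$

Differentiating under the integral sign with respect to $a$,
$$\frac{dJ}{da} = \int_{0}^{\infty} \frac{10 a}{\left(a^{2} + t^{2}\right)^{2}} \, dt = \frac{5 \pi}{2 a^{2}},$$
so $\int_{0}^{\infty} - \frac{5}{\left(a^{2} + t^{2}\right)^{2}} \, dt = - \frac{5 \pi}{4 a^{3}}$.

Setting $a = \frac{7}{2}$:
$$I = - \frac{10 \pi}{343}.$$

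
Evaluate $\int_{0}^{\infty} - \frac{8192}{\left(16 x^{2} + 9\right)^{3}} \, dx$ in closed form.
$- \frac{128 \pi}{81}$

Start from the standard arctangent integral
$$J(a) = \int_{0}^{\infty} - \frac{2}{a^{2} + x^{2}} \, dx = - \frac{\pi}{a}.$$

Differentiating under the integral sign with respect to $a$,
$$\frac{dJ}{da} = \int_{0}^{\infty} \frac{4 a}{\left(a^{2} + x^{2}\right)^{2}} \, dx = \frac{\pi}{a^{2}},$$
so $\int_{0}^{\infty} - \frac{2}{\left(a^{2} + x^{2}\right)^{2}} \, dx = - \frac{\pi}{2 a^{3}}$.

Repeating — each differentiation of $1/(x^2+a^2)^j$ produces $-2ja/(x^2+a^2)^{j+1}$ — and dividing through by $-2ja$ at each step yields, after $2$ differentiations in total,
$$\int_{0}^{\infty} - \frac{2}{\left(a^{2} + x^{2}\right)^{3}} \, dx = - \frac{3 \pi}{8 a^{5}}.$$

Setting $a = \frac{3}{4}$:
$$I = - \frac{128 \pi}{81}.$$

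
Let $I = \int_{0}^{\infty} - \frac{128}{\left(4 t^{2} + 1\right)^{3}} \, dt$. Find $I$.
$- 12 \pi$

Begin with the known result
$$J(a) = \int_{0}^{\infty} - \frac{2}{a^{2} + t^{2}} \, dt = - \frac{\pi}{a}.$$

Differentiating under the integral sign with respect to $a$,
$$\frac{dJ}{da} = \int_{0}^{\infty} \frac{4 a}{\left(a^{2} + t^{2}\right)^{2}} \, dt = \frac{\pi}{a^{2}},$$
so $\int_{0}^{\infty} - \frac{2}{\left(a^{2} + t^{2}\right)^{2}} \, dt = - \frac{\pi}{2 a^{3}}$.

Repeating — each differentiation of $1/(t^2+a^2)^j$ produces $-2ja/(t^2+a^2)^{j+1}$ — and dividing through by $-2ja$ at each step yields, after $2$ differentiations in total,
$$\int_{0}^{\infty} - \frac{2}{\left(a^{2} + t^{2}\right)^{3}} \, dt = - \frac{3 \pi}{8 a^{5}}.$$

Setting $a = \frac{1}{2}$:
$$I = - 12 \pi.$$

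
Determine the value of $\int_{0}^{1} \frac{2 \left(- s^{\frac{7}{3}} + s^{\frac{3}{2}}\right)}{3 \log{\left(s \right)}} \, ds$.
$\log{\left(\frac{6^{\frac{2}{3}}}{4} \right)}$

Consider the one-parameter family: let $I(a) = \int_{0}^{1} \frac{2 \left(- s^{\frac{7}{3}} + s^{a}\right)}{3 \log{\left(s \right)}} \, ds$.

Since $\dfrac{\partial}{\partial a}\,s^{a} = s^{a} \ln s$, the $\ln s$ in the denominator cancels and
$$\frac{dI}{da} = \int_{0}^{1} \frac{2}{3} s^{a} \, ds = \frac{2}{3} \left[\frac{s^{a+1}}{a+1}\right]_0^1 = \frac{2}{3 \left(a + 1\right)}.$$

Integrating with respect to $a$ gives $I(a) = \log{\left(\frac{\sqrt[3]{10} \cdot 3^{\frac{2}{3}} \left(a + 1\right)^{\frac{2}{3}}}{10} \right)} + C$.

At $a = \frac{7}{3}$ the integrand is identically $0$, so $I(\frac{7}{3}) = 0$. The closed form gives $0$, hence $C = 0$.

Setting $a = \frac{3}{2}$:
$$I = \log{\left(\frac{6^{\frac{2}{3}}}{4} \right)}.$$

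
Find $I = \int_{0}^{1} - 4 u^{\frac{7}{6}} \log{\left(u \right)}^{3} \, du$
$\frac{31104}{28561}$

Begin with the known integral
$$J(a) = \int_{0}^{1} - 4 u^{a} \, du = - \frac{4}{a + 1}.$$

Differentiating under the integral sign brings down a factor of $\ln u$:
$$\frac{dJ}{da} = \int_{0}^{1} - 4 u^{a} \log{\left(u \right)} \, du = \frac{4}{\left(a + 1\right)^{2}}.$$

Repeating $3$ times in total — each differentiation brings down another $\ln u$ — gives
$$\frac{d^{3}J}{da^{3}} = \int_{0}^{1} - 4 u^{a} \log{\left(u \right)}^{3} \, du = \frac{24}{\left(a + 1\right)^{4}},$$
and the integrand here is exactly the target integrand, so $I = \frac{24}{\left(a + 1\right)^{4}}$.

Setting $a = \frac{7}{6}$:
$$I = \frac{31104}{28561}.$$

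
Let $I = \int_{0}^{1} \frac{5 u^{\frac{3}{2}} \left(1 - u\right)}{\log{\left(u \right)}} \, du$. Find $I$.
$- \log{\left(\frac{16807}{3125} \right)}$

Consider the one-parameter family: let $I(a) = \int_{0}^{1} \frac{5 \left(u^{\frac{3}{2}} - u^{a}\right)}{\log{\left(u \right)}} \, du$.

Since $\dfrac{\partial}{\partial a}\,u^{a} = u^{a} \ln u$, the $\ln u$ in the denominator cancels and
$$\frac{dI}{da} = \int_{0}^{1} -5 u^{a} \, du = -5 \left[\frac{u^{a+1}}{a+1}\right]_0^1 = - \frac{5}{a + 1}.$$

Integrating with respect to $a$ gives $I(a) = - \log{\left(\frac{32 \left(a + 1\right)^{5}}{3125} \right)} + C$.

At $a = \frac{3}{2}$ the integrand is identically $0$, so $I(\frac{3}{2}) = 0$. The closed form gives $0$, hence $C = 0$.

Setting $a = \frac{5}{2}$:
$$I = - \log{\left(\frac{16807}{3125} \right)}.$$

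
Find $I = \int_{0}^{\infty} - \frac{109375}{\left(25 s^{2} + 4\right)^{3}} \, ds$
$- \frac{65625 \pi}{512}$

Recall the elementary integral
$$J(a) = \int_{0}^{\infty} - \frac{7}{a^{2} + s^{2}} \, ds = - \frac{7 \pi}{2 a}.$$

Differentiating under the integral sign with respect to $a$,
$$\frac{dJ}{da} = \int_{0}^{\infty} \frac{14 a}{\left(a^{2} + s^{2}\right)^{2}} \, ds = \frac{7 \pi}{2 a^{2}},$$
so $\int_{0}^{\infty} - \frac{7}{\left(a^{2} + s^{2}\right)^{2}} \, ds = - \frac{7 \pi}{4 a^{3}}$.

Repeating — each differentiation of $1/(s^2+a^2)^j$ produces $-2ja/(s^2+a^2)^{j+1}$ — and dividing through by $-2ja$ at each step yields, after $2$ differentiations in total,
$$\int_{0}^{\infty} - \frac{7}{\left(a^{2} + s^{2}\right)^{3}} \, ds = - \frac{21 \pi}{16 a^{5}}.$$

Setting $a = \frac{2}{5}$:
$$I = - \frac{65625 \pi}{512}.$$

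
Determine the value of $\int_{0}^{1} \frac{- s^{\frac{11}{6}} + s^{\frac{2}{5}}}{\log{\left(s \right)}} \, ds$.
$\log{\left(\frac{42}{85} \right)}$

Consider the one-parameter family: let $I(a) = \int_{0}^{1} \frac{- s^{\frac{11}{6}} + s^{a}}{\log{\left(s \right)}} \, ds$.

Since $\dfrac{\partial}{\partial a}\,s^{a} = s^{a} \ln s$, the $\ln s$ in the denominator cancels and
$$\frac{dI}{da} = \int_{0}^{1} s^{a} \, ds = \left[\frac{s^{a+1}}{a+1}\right]_0^1 = \frac{1}{a + 1}.$$

Integrating with respect to $a$ gives $I(a) = \log{\left(\frac{6 a}{17} + \frac{6}{17} \right)} + C$.

At $a = \frac{11}{6}$ the integrand is identically $0$, so $I(\frac{11}{6}) = 0$. The closed form gives $0$, hence $C = 0$.

Setting $a = \frac{2}{5}$:
$$I = \log{\left(\frac{42}{85} \right)}.$$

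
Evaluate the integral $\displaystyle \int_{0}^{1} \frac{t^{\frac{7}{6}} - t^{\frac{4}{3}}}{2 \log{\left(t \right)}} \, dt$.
$\log{\left(\frac{\sqrt{182}}{14} \right)}$

Replace the exponent $\frac{4}{3}$ by a parameter $a$: let $I(a) = \int_{0}^{1} \frac{t^{\frac{7}{6}} - t^{a}}{2 \log{\left(t \right)}} \, dt$.

Since $\dfrac{\partial}{\partial a}\,t^{a} = t^{a} \ln t$, the $\ln t$ in the denominator cancels and
$$\frac{dI}{da} = \int_{0}^{1} - \frac{1}{2} t^{a} \, dt = - \frac{1}{2} \left[\frac{t^{a+1}}{a+1}\right]_0^1 = - \frac{1}{2 a + 2}.$$

Integrating with respect to $a$ gives $I(a) = - \frac{\log{\left(a + 1 \right)}}{2} - \frac{\log{\left(6 \right)}}{2} + \frac{\log{\left(13 \right)}}{2} + C$.

At $a = \frac{7}{6}$ the integrand is identically $0$, so $I(\frac{7}{6}) = 0$. The closed form gives $0$, hence $C = 0$.

Setting $a = \frac{4}{3}$:
$$I = \log{\left(\frac{\sqrt{182}}{14} \right)}.$$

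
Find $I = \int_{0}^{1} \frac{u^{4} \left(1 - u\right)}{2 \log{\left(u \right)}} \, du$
$- \frac{\log{\left(6 \right)}}{2} + \frac{\log{\left(5 \right)}}{2}$

Introduce a parameter $a$ in the exponent: let $I(a) = \int_{0}^{1} \frac{- u^{5} + u^{a}}{2 \log{\left(u \right)}} \, du$.

Since $\dfrac{\partial}{\partial a}\,u^{a} = u^{a} \ln u$, the $\ln u$ in the denominator cancels and
$$\frac{dI}{da} = \int_{0}^{1} \frac{1}{2} u^{a} \, du = \frac{1}{2} \left[\frac{u^{a+1}}{a+1}\right]_0^1 = \frac{1}{2 \left(a + 1\right)}.$$

Integrating with respect to $a$ gives $I(a) = \frac{\log{\left(a + 1 \right)}}{2} - \frac{\log{\left(6 \right)}}{2} + C$.

At $a = 5$ the integrand is identically $0$, so $I(5) = 0$. The closed form gives $0$, hence $C = 0$.

Setting $a = 4$:
$$I = - \frac{\log{\left(6 \right)}}{2} + \frac{\log{\left(5 \right)}}{2}.$$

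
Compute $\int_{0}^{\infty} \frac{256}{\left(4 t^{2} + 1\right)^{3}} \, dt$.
$24 \pi$

Begin with the known result
$$J(a) = \int_{0}^{\infty} \frac{4}{a^{2} + t^{2}} \, dt = \frac{2 \pi}{a}.$$

Differentiating under the integral sign with respect to $a$,
$$\frac{dJ}{da} = \int_{0}^{\infty} - \frac{8 a}{\left(a^{2} + t^{2}\right)^{2}} \, dt = - \frac{2 \pi}{a^{2}},$$
so $\int_{0}^{\infty} \frac{4}{\left(a^{2} + t^{2}\right)^{2}} \, dt = \frac{\pi}{a^{3}}$.

Repeating — each differentiation of $1/(t^2+a^2)^j$ produces $-2ja/(t^2+a^2)^{j+1}$ — and dividing through by $-2ja$ at each step yields, after $2$ differentiations in total,
$$\int_{0}^{\infty} \frac{4}{\left(a^{2} + t^{2}\right)^{3}} \, dt = \frac{3 \pi}{4 a^{5}}.$$

Setting $a = \frac{1}{2}$:
$$I = 24 \pi.$$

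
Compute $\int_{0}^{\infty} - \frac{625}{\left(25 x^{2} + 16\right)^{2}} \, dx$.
$- \frac{125 \pi}{256}$

Start from the standard arctangent integral
$$J(a) = \int_{0}^{\infty} - \frac{1}{a^{2} + x^{2}} \, dx = - \frac{\pi}{2 a}.$$

Differentiating under the integral sign with respect to $a$,
$$\frac{dJ}{da} = \int_{0}^{\infty} \frac{2 a}{\left(a^{2} + x^{2}\right)^{2}} \, dx = \frac{\pi}{2 a^{2}},$$
so $\int_{0}^{\infty} - \frac{1}{\left(a^{2} + x^{2}\right)^{2}} \, dx = - \frac{\pi}{4 a^{3}}$.

Setting $a = \frac{4}{5}$:
$$I = - \frac{125 \pi}{256}.$$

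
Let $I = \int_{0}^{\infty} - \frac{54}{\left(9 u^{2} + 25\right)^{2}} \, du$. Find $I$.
$- \frac{9 \pi}{250}$

Start from the standard arctangent integral
$$J(a) = \int_{0}^{\infty} - \frac{2}{3 \left(a^{2} + u^{2}\right)} \, du = - \frac{\pi}{3 a}.$$

Differentiating under the integral sign with respect to $a$,
$$\frac{dJ}{da} = \int_{0}^{\infty} \frac{4 a}{3 \left(a^{2} + u^{2}\right)^{2}} \, du = \frac{\pi}{3 a^{2}},$$
so $\int_{0}^{\infty} - \frac{2}{3 \left(a^{2} + u^{2}\right)^{2}} \, du = - \frac{\pi}{6 a^{3}}$.

Setting $a = \frac{5}{3}$:
$$I = - \frac{9 \pi}{250}.$$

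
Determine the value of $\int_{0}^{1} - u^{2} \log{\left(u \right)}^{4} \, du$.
$- \frac{8}{81}$

Start from the elementary integral
$$J(a) = \int_{0}^{1} - u^{a} \, du = - \frac{1}{a + 1}.$$

Differentiating under the integral sign brings down a factor of $\ln u$:
$$\frac{dJ}{da} = \int_{0}^{1} - u^{a} \log{\left(u \right)} \, du = \frac{1}{\left(a + 1\right)^{2}}.$$

Repeating $4$ times in total — each differentiation brings down another $\ln u$ — gives
$$\frac{d^{4}J}{da^{4}} = \int_{0}^{1} - u^{a} \log{\left(u \right)}^{4} \, du = - \frac{24}{\left(a + 1\right)^{5}},$$
and the integrand here is exactly the target integrand, so $I = - \frac{24}{\left(a + 1\right)^{5}}$.

Setting $a = 2$:
$$I = - \frac{8}{81}.$$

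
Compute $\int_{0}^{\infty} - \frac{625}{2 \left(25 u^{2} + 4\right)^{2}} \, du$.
$- \frac{125 \pi}{64}$

Recall the elementary integral
$$J(a) = \int_{0}^{\infty} - \frac{1}{2 \left(a^{2} + u^{2}\right)} \, du = - \frac{\pi}{4 a}.$$

Differentiating under the integral sign with respect to $a$,
$$\frac{dJ}{da} = \int_{0}^{\infty} \frac{a}{\left(a^{2} + u^{2}\right)^{2}} \, du = \frac{\pi}{4 a^{2}},$$
so $\int_{0}^{\infty} - \frac{1}{2 \left(a^{2} + u^{2}\right)^{2}} \, du = - \frac{\pi}{8 a^{3}}$.

Setting $a = \frac{2}{5}$:
$$I = - \frac{125 \pi}{64}.$$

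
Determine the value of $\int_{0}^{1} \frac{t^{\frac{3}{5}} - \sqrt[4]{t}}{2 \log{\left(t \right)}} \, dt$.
$- \log{\left(5 \right)} + \frac{5 \log{\left(2 \right)}}{2}$

Consider the one-parameter family: let $I(a) = \int_{0}^{1} \frac{t^{\frac{3}{5}} - t^{a}}{2 \log{\left(t \right)}} \, dt$.

Since $\dfrac{\partial}{\partial a}\,t^{a} = t^{a} \ln t$, the $\ln t$ in the denominator cancels and
$$\frac{dI}{da} = \int_{0}^{1} - \frac{1}{2} t^{a} \, dt = - \frac{1}{2} \left[\frac{t^{a+1}}{a+1}\right]_0^1 = - \frac{1}{2 a + 2}.$$

Integrating with respect to $a$ gives $I(a) = - \log{\left(\frac{\sqrt{10} \sqrt{a + 1}}{4} \right)} + C$.

At $a = \frac{3}{5}$ the integrand is identically $0$, so $I(\frac{3}{5}) = 0$. The closed form gives $0$, hence $C = 0$.

Setting $a = \frac{1}{4}$:
$$I = - \log{\left(5 \right)} + \frac{5 \log{\left(2 \right)}}{2}.$$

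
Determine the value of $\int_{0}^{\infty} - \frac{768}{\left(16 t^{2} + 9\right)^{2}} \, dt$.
$- \frac{16 \pi}{9}$

Start from the standard arctangent integral
$$J(a) = \int_{0}^{\infty} - \frac{3}{a^{2} + t^{2}} \, dt = - \frac{3 \pi}{2 a}.$$

Differentiating under the integral sign with respect to $a$,
$$\frac{dJ}{da} = \int_{0}^{\infty} \frac{6 a}{\left(a^{2} + t^{2}\right)^{2}} \, dt = \frac{3 \pi}{2 a^{2}},$$
so $\int_{0}^{\infty} - \frac{3}{\left(a^{2} + t^{2}\right)^{2}} \, dt = - \frac{3 \pi}{4 a^{3}}$.

Setting $a = \frac{3}{4}$:
$$I = - \frac{16 \pi}{9}.$$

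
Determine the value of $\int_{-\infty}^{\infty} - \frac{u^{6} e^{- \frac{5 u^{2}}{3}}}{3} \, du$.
$- \frac{27 \sqrt{15} \sqrt{\pi}}{1000}$

Start from the elementary integral
$$J(a) = \int_{-\infty}^{\infty} - \frac{e^{- a u^{2}}}{3} \, du = - \frac{\sqrt{\pi}}{3 \sqrt{a}}.$$

Differentiating under the integral sign brings down a factor of $(-u^2)$:
$$\frac{dJ}{da} = \int_{-\infty}^{\infty} \frac{u^{2} e^{- a u^{2}}}{3} \, du = \frac{\sqrt{\pi}}{6 a^{\frac{3}{2}}}.$$

Repeating $3$ times in total — each differentiation brings down another $(-u^2)$ — gives
$$\frac{d^{3}J}{da^{3}} = \int_{-\infty}^{\infty} \frac{u^{6} e^{- a u^{2}}}{3} \, du = \frac{5 \sqrt{\pi}}{8 a^{\frac{7}{2}}},$$
and the integrand here is $(-1)^{3}$ times the target integrand, so $I = (-1)^{3}\,\frac{d^{3}J}{da^{3}} = - \frac{5 \sqrt{\pi}}{8 a^{\frac{7}{2}}}$.

Setting $a = \frac{5}{3}$:
$$I = - \frac{27 \sqrt{15} \sqrt{\pi}}{1000}.$$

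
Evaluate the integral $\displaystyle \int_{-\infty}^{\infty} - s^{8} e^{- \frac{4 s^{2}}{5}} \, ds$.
$- \frac{65625 \sqrt{5} \sqrt{\pi}}{8192}$

Begin with the known integral
$$J(a) = \int_{-\infty}^{\infty} - e^{- a s^{2}} \, ds = - \frac{\sqrt{\pi}}{\sqrt{a}}.$$

Differentiating under the integral sign brings down a factor of $(-s^2)$:
$$\frac{dJ}{da} = \int_{-\infty}^{\infty} s^{2} e^{- a s^{2}} \, ds = \frac{\sqrt{\pi}}{2 a^{\frac{3}{2}}}.$$

Repeating $4$ times in total — each differentiation brings down another $(-s^2)$ — gives
$$\frac{d^{4}J}{da^{4}} = \int_{-\infty}^{\infty} - s^{8} e^{- a s^{2}} \, ds = - \frac{105 \sqrt{\pi}}{16 a^{\frac{9}{2}}},$$
and the integrand here is exactly the target integrand, so $I = - \frac{105 \sqrt{\pi}}{16 a^{\frac{9}{2}}}$.

Setting $a = \frac{4}{5}$:
$$I = - \frac{65625 \sqrt{5} \sqrt{\pi}}{8192}.$$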